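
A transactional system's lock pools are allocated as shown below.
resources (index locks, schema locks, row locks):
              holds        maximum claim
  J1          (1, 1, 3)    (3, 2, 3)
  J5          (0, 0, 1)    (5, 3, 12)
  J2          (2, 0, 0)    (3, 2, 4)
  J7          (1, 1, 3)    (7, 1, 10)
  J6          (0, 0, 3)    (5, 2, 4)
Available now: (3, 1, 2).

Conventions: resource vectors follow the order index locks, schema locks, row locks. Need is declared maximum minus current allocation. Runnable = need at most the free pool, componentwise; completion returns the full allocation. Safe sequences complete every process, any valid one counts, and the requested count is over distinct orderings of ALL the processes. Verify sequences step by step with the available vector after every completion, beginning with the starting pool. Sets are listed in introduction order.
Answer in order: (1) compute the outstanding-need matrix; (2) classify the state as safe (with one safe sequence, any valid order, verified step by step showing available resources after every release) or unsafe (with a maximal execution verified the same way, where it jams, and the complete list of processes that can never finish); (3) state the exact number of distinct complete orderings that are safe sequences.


(1) Outstanding need per process (order index locks, schema locks, row locks):
  J1: (2, 1, 0)
  J5: (5, 3, 11)
  J2: (1, 2, 4)
  J7: (6, 0, 7)
  J6: (5, 2, 1)
(2) The state is SAFE; one workable sequence: J1, J2, J6, J7, J5.
Key observation: J1 is the earliest step where a requested resource binds exactly: need (2, 1, 0), pool (3, 1, 2) at its turn.
Verifying each step:
  pool = (3, 1, 2)
  J1: need (2, 1, 0) fits (3, 1, 2); releases (1, 1, 3), pool now (4, 2, 5)
  J2: need (1, 2, 4) fits (4, 2, 5); releases (2, 0, 0), pool now (6, 2, 5)
  J6: need (5, 2, 1) fits (6, 2, 5); releases (0, 0, 3), pool now (6, 2, 8)
  J7: need (6, 0, 7) fits (6, 2, 8); releases (1, 1, 3), pool now (7, 3, 11)
  J5: need (5, 3, 11) fits (7, 3, 11); releases (0, 0, 1), pool now (7, 3, 12)
(3) The exact count: 1 of the possible complete orderings is a safe sequence.


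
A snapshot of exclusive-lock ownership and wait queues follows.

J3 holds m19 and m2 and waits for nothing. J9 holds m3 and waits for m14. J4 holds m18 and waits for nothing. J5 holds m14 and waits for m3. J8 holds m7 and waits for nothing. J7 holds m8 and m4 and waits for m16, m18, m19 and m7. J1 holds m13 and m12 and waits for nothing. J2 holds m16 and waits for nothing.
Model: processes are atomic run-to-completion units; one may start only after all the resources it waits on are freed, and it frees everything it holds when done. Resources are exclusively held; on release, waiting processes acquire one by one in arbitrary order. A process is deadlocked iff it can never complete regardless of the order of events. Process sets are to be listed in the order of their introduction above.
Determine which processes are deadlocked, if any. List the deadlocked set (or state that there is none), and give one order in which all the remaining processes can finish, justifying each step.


Deadlocked: J9 and J5.
Key observation: along J9 -> J5 -> J9, each member waits on what the next one holds — a deadlock; no other process is dragged down with it.
The rest can finish in the order J4, J8, J2, J3, J1, J7.
Walking it through:
  run J4 (it waits on nothing); releases m18
  run J8 (it waits on nothing); releases m7
  run J2 (it waits on nothing); releases m16
  run J3 (it waits on nothing); releases m19 and m2
  run J1 (it waits on nothing); releases m13 and m12
  J7: everything it awaited (m16, m18, m19 and m7) is free; runs, freeing m8 and m4


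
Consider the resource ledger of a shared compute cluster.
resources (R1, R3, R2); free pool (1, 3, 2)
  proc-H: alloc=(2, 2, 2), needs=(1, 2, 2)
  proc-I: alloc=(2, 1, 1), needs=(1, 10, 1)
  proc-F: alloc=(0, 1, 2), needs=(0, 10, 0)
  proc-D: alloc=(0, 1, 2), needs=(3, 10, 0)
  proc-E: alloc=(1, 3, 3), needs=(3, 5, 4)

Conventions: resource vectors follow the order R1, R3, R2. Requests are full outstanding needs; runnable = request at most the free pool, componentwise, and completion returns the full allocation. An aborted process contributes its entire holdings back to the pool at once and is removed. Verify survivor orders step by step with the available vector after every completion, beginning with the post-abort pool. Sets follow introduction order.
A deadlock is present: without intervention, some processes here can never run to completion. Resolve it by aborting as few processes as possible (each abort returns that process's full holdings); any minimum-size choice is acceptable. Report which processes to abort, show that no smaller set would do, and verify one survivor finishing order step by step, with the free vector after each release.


Minimum abort set: proc-F and proc-D.
Key observation: the deadlocked proc-I becomes finishable only because proc-F and proc-D released (0, 2, 4); it completes at step 3 below.
Minimality, checking each single-abort alternative: proc-H alone leaves proc-I blocked (short on R3); proc-I alone leaves proc-F blocked (short on R3); proc-F alone leaves proc-I blocked (short on R3); proc-D alone leaves proc-I blocked (short on R3); proc-E alone leaves proc-I blocked (short on R3).
Survivors finish in the order: proc-H, proc-E, proc-I. Walking it through (pool after the aborts first):
  pool = (1, 5, 6)
  proc-H: need (1, 2, 2) fits (1, 5, 6); releases (2, 2, 2), pool now (3, 7, 8)
  proc-E: need (3, 5, 4) fits (3, 7, 8); releases (1, 3, 3), pool now (4, 10, 11)
  proc-I: need (1, 10, 1) fits (4, 10, 11); releases (2, 1, 1), pool now (6, 11, 12)


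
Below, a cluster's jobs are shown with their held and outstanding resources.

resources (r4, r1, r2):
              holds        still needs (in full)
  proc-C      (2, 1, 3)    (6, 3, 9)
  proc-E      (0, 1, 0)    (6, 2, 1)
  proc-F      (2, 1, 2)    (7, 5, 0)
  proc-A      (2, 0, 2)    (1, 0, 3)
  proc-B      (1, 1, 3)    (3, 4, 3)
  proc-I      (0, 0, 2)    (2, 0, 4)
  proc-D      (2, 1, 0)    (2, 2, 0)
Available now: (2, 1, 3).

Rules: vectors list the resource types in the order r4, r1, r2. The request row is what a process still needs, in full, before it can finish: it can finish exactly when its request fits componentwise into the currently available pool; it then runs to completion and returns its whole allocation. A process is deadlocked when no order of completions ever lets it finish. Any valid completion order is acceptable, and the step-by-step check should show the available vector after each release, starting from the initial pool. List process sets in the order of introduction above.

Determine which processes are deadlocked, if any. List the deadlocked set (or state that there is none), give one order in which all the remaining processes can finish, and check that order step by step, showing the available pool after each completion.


The deadlocked set is proc-C, proc-E, proc-F, proc-B and proc-D.
Key observation: r1 is the bottleneck — with proc-A, proc-I done the pool holds (4, 1, 7), short of every remaining need.
A valid finishing order for the others: proc-A, proc-I. Check, step by step:
  pool = (2, 1, 3)
  proc-A needs (1, 0, 3) <= (2, 1, 3) -> finishes; pool += (2, 0, 2) = (4, 1, 5)
  proc-I needs (2, 0, 4) <= (4, 1, 5) -> finishes; pool += (0, 0, 2) = (4, 1, 7)
The blocked processes can never fit:
  proc-C still needs (6, 3, 9) but only (4, 1, 7) is free — short on r4, r1 and r2
  proc-E still needs (6, 2, 1) but only (4, 1, 7) is free — short on r4 and r1
  proc-F still needs (7, 5, 0) but only (4, 1, 7) is free — short on r4 and r1
  proc-B still needs (3, 4, 3) but only (4, 1, 7) is free — short on r1
  proc-D still needs (2, 2, 0) but only (4, 1, 7) is free — short on r1


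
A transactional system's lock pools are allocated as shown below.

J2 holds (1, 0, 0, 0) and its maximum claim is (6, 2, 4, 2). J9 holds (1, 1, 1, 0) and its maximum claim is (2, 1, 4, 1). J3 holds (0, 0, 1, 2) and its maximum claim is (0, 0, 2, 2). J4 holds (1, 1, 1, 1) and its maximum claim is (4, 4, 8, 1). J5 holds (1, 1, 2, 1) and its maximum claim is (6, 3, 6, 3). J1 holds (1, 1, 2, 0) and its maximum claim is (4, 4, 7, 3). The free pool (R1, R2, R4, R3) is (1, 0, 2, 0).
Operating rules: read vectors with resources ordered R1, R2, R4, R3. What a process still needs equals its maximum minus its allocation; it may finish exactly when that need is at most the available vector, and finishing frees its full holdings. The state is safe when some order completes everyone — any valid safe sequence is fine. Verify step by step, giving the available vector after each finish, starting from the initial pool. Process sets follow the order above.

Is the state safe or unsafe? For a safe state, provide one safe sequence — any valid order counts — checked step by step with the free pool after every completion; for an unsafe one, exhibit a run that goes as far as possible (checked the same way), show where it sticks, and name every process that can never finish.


UNSAFE.
Key observation: J3, J9 can finish, but then (2, 1, 4, 2) is all there is, and the blocked group's R1 demands exceed it.
Going as far as possible: J3, J9; after that, nothing fits. Check, step by step:
  pool = (1, 0, 2, 0)
  run J3 (needs (0, 0, 1, 0), free (1, 0, 2, 0)); after release of (0, 0, 1, 2) the pool is (1, 0, 3, 2)
  run J9 (needs (1, 0, 3, 1), free (1, 0, 3, 2)); after release of (1, 1, 1, 0) the pool is (2, 1, 4, 2)
  J2 still needs (5, 2, 4, 2) but only (2, 1, 4, 2) is free — short on R1 and R2
  J4 still needs (3, 3, 7, 0) but only (2, 1, 4, 2) is free — short on R1, R2 and R4
  J5 still needs (5, 2, 4, 2) but only (2, 1, 4, 2) is free — short on R1 and R2
  J1 still needs (3, 3, 5, 3) but only (2, 1, 4, 2) is free — short on R1, R2, R4 and R3
Processes that can never finish: J2, J4, J5 and J1.


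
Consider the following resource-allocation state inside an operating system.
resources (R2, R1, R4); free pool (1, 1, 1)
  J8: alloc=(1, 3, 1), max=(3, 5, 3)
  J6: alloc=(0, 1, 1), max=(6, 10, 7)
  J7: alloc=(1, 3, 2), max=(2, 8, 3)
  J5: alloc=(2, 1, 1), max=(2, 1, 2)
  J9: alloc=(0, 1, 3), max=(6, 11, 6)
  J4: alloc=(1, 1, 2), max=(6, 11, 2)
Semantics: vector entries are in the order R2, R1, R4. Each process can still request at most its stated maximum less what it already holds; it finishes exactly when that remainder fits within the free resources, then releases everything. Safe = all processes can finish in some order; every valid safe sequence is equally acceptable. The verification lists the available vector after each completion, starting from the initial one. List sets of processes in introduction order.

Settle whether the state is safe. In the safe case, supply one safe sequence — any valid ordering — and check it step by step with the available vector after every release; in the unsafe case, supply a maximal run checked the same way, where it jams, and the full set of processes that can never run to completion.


The state is UNSAFE.
Key observation: the wall is R1: completing J5, J8, J7 brings the pool only to (5, 8, 5), and all the rest need more.
A maximal execution: J5, J8, J7 — then nothing else fits. Step-by-step check:
  pool = (1, 1, 1)
  J5: need (0, 0, 1) fits (1, 1, 1); releases (2, 1, 1), pool now (3, 2, 2)
  J8: need (2, 2, 2) fits (3, 2, 2); releases (1, 3, 1), pool now (4, 5, 3)
  J7: need (1, 5, 1) fits (4, 5, 3); releases (1, 3, 2), pool now (5, 8, 5)
  J6 cannot run: need (6, 9, 6) vs free (5, 8, 5) (insufficient R2, R1 and R4)
  J9 cannot run: need (6, 10, 3) vs free (5, 8, 5) (insufficient R2 and R1)
  J4 cannot run: need (5, 10, 0) vs free (5, 8, 5) (insufficient R1)
Permanently blocked: J6, J9 and J4.


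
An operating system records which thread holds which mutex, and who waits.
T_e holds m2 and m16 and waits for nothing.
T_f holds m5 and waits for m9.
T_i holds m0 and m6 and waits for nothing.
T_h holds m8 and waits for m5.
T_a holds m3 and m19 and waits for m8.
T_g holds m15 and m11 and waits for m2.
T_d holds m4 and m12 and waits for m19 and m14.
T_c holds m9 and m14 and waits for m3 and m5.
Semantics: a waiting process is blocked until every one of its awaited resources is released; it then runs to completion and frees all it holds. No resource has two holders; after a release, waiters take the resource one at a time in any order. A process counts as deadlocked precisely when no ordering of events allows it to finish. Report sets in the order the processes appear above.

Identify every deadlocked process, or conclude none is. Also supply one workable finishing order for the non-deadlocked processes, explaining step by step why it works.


Deadlocked set: T_f, T_h, T_a, T_d and T_c.
Key observation: the waits loop around T_f -> T_c -> T_f with no way out; T_h and T_a are caught in further circular waits and T_d waits into the deadlock from upstream.
One completion order for the rest: T_e, T_g, T_i.
Check, step by step:
  T_e: no waits; runs immediately, freeing m2 and m16
  run T_g (all its waits — m2 — are resolved); releases m15 and m11
  T_i: no waits; runs immediately, freeing m0 and m6


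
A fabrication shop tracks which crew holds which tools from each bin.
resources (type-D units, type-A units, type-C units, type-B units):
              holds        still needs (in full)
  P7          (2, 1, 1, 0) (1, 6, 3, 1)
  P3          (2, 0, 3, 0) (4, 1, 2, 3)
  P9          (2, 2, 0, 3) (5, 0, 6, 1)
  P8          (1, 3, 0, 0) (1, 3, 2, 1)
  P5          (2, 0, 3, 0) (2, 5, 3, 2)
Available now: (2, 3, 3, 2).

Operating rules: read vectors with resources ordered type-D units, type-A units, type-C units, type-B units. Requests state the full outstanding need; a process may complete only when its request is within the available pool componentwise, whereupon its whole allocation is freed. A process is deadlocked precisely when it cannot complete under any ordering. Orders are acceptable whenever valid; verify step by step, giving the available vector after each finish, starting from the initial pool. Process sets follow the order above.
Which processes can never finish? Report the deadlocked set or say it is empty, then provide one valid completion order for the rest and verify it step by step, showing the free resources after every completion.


Nothing here is deadlocked.
Key observation: there is always a runnable process — P8 first — so the state unwinds completely.
The rest can finish in the order P8, P7, P5, P9, P3. Check, step by step:
  pool = (2, 3, 3, 2)
  P8 needs (1, 3, 2, 1) <= (2, 3, 3, 2) -> finishes; pool += (1, 3, 0, 0) = (3, 6, 3, 2)
  P7 needs (1, 6, 3, 1) <= (3, 6, 3, 2) -> finishes; pool += (2, 1, 1, 0) = (5, 7, 4, 2)
  P5 needs (2, 5, 3, 2) <= (5, 7, 4, 2) -> finishes; pool += (2, 0, 3, 0) = (7, 7, 7, 2)
  P9 needs (5, 0, 6, 1) <= (7, 7, 7, 2) -> finishes; pool += (2, 2, 0, 3) = (9, 9, 7, 5)
  P3 needs (4, 1, 2, 3) <= (9, 9, 7, 5) -> finishes; pool += (2, 0, 3, 0) = (11, 9, 10, 5)


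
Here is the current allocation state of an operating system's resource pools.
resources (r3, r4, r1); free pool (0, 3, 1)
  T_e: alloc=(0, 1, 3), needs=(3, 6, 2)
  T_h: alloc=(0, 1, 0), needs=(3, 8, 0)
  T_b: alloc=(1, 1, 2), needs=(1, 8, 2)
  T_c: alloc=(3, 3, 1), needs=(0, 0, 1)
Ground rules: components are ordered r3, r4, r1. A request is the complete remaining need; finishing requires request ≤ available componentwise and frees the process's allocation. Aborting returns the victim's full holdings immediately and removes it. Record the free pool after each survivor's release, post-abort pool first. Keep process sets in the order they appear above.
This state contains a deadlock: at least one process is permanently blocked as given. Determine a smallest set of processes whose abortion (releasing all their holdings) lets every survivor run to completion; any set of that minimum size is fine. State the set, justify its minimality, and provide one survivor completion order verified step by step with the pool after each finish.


The answer: abort T_h.
Key observation: T_b was stuck for good until T_h gave back (0, 1, 0); in the order shown it finishes at step 3.
No smaller set exists: with zero aborts the deadlock remains.
One survivor order: T_c, T_e, T_b. Check, step by step (post-abort pool first):
  pool = (0, 4, 1)
  T_c needs (0, 0, 1) <= (0, 4, 1) -> finishes; pool += (3, 3, 1) = (3, 7, 2)
  T_e needs (3, 6, 2) <= (3, 7, 2) -> finishes; pool += (0, 1, 3) = (3, 8, 5)
  T_b needs (1, 8, 2) <= (3, 8, 5) -> finishes; pool += (1, 1, 2) = (4, 9, 7)


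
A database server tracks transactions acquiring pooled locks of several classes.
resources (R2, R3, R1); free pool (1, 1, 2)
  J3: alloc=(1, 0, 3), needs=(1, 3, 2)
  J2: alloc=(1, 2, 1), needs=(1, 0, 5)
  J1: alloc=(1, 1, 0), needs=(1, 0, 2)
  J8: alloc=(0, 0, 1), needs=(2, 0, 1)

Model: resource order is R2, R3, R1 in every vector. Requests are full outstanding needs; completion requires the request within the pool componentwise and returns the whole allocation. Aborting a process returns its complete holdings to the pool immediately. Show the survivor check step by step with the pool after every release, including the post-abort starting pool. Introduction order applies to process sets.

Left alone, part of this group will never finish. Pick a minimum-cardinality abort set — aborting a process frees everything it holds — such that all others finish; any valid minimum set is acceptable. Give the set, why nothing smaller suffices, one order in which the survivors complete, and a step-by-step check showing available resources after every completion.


Abort J2.
Key observation: the deadlocked J3 becomes finishable only because J2 released (1, 2, 1); it completes at step 1 below.
Why nothing smaller works: aborting no one leaves the state deadlocked as given.
One survivor order: J3, J8, J1. Walking it through (post-abort pool first):
  pool = (2, 3, 3)
  J3: need (1, 3, 2) fits (2, 3, 3); releases (1, 0, 3), pool now (3, 3, 6)
  J8: need (2, 0, 1) fits (3, 3, 6); releases (0, 0, 1), pool now (3, 3, 7)
  J1: need (1, 0, 2) fits (3, 3, 7); releases (1, 1, 0), pool now (4, 4, 7)


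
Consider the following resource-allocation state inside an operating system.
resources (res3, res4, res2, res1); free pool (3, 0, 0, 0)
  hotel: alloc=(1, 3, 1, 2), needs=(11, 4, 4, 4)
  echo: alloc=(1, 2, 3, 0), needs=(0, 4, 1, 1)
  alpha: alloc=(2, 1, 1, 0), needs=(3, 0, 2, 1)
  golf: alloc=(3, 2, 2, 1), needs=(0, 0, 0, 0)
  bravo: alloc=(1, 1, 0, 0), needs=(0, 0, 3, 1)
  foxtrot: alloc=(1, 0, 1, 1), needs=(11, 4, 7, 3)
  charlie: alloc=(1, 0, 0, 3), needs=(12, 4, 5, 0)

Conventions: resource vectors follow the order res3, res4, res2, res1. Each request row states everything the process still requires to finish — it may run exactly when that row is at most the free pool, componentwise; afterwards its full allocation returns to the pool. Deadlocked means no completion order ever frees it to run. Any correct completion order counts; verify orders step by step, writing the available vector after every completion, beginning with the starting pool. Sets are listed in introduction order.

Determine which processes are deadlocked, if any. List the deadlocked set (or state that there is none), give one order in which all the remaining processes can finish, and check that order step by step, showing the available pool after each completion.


Deadlocked set: hotel, foxtrot and charlie.
Key observation: the wall is res3: completing golf, alpha, bravo, echo brings the pool only to (10, 6, 6, 1), and all the rest need more.
A valid finishing order for the others: golf, alpha, bravo, echo. Walking it through:
  pool = (3, 0, 0, 0)
  golf: need (0, 0, 0, 0) fits (3, 0, 0, 0); releases (3, 2, 2, 1), pool now (6, 2, 2, 1)
  alpha: need (3, 0, 2, 1) fits (6, 2, 2, 1); releases (2, 1, 1, 0), pool now (8, 3, 3, 1)
  bravo: need (0, 0, 3, 1) fits (8, 3, 3, 1); releases (1, 1, 0, 0), pool now (9, 4, 3, 1)
  echo: need (0, 4, 1, 1) fits (9, 4, 3, 1); releases (1, 2, 3, 0), pool now (10, 6, 6, 1)
The stuck group stays short no matter what:
  blocked: hotel wants (11, 4, 4, 4), pool (10, 6, 6, 1) — not enough res3 and res1
  blocked: foxtrot wants (11, 4, 7, 3), pool (10, 6, 6, 1) — not enough res3, res2 and res1
  blocked: charlie wants (12, 4, 5, 0), pool (10, 6, 6, 1) — not enough res3


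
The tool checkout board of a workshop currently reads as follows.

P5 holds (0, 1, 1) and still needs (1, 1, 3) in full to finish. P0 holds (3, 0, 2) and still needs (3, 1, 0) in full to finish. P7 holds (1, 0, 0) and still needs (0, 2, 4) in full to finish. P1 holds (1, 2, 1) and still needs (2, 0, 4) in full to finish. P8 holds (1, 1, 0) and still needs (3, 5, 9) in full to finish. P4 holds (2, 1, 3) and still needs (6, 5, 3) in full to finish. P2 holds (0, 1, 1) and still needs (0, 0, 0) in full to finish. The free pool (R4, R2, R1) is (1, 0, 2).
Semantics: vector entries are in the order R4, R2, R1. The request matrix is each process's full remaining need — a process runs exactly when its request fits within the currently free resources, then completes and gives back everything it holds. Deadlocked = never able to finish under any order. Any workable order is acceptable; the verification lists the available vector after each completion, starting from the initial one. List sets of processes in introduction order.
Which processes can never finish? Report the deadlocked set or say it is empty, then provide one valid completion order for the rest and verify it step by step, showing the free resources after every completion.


Deadlocked set: P8 and P4.
Key observation: the wall is R2: completing P2, P5, P7, P1, P0 brings the pool only to (6, 4, 7), and all the rest need more.
The rest can finish in the order P2, P5, P7, P1, P0. Walking it through:
  pool = (1, 0, 2)
  run P2 (needs (0, 0, 0), free (1, 0, 2)); after release of (0, 1, 1) the pool is (1, 1, 3)
  run P5 (needs (1, 1, 3), free (1, 1, 3)); after release of (0, 1, 1) the pool is (1, 2, 4)
  run P7 (needs (0, 2, 4), free (1, 2, 4)); after release of (1, 0, 0) the pool is (2, 2, 4)
  run P1 (needs (2, 0, 4), free (2, 2, 4)); after release of (1, 2, 1) the pool is (3, 4, 5)
  run P0 (needs (3, 1, 0), free (3, 4, 5)); after release of (3, 0, 2) the pool is (6, 4, 7)
None of the blocked processes ever fits:
  P8 still needs (3, 5, 9) but only (6, 4, 7) is free — short on R2 and R1
  P4 still needs (6, 5, 3) but only (6, 4, 7) is free — short on R2


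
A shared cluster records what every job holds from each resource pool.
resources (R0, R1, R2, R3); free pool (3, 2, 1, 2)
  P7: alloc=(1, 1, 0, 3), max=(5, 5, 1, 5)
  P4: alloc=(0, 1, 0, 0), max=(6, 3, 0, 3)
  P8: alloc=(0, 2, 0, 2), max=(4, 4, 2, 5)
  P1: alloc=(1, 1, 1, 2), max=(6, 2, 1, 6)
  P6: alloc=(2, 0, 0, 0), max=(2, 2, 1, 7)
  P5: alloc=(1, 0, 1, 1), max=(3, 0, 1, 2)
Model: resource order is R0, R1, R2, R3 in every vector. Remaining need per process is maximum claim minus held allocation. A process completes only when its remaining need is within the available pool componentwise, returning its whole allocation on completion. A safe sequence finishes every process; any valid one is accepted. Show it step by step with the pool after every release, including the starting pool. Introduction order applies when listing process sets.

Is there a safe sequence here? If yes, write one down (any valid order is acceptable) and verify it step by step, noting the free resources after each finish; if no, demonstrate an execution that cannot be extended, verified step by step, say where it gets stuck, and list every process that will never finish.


SAFE. One safe sequence: P5, P8, P7, P1, P6, P4.
Key observation: at P8 the run first touches a limit — (4, 2, 2, 3) against (4, 2, 2, 3), exact on a resource it actually requests.
Step-by-step check:
  pool = (3, 2, 1, 2)
  P5: need (2, 0, 0, 1) fits (3, 2, 1, 2); releases (1, 0, 1, 1), pool now (4, 2, 2, 3)
  P8: need (4, 2, 2, 3) fits (4, 2, 2, 3); releases (0, 2, 0, 2), pool now (4, 4, 2, 5)
  P7: need (4, 4, 1, 2) fits (4, 4, 2, 5); releases (1, 1, 0, 3), pool now (5, 5, 2, 8)
  P1: need (5, 1, 0, 4) fits (5, 5, 2, 8); releases (1, 1, 1, 2), pool now (6, 6, 3, 10)
  P6: need (0, 2, 1, 7) fits (6, 6, 3, 10); releases (2, 0, 0, 0), pool now (8, 6, 3, 10)
  P4: need (6, 2, 0, 3) fits (8, 6, 3, 10); releases (0, 1, 0, 0), pool now (8, 7, 3, 10)


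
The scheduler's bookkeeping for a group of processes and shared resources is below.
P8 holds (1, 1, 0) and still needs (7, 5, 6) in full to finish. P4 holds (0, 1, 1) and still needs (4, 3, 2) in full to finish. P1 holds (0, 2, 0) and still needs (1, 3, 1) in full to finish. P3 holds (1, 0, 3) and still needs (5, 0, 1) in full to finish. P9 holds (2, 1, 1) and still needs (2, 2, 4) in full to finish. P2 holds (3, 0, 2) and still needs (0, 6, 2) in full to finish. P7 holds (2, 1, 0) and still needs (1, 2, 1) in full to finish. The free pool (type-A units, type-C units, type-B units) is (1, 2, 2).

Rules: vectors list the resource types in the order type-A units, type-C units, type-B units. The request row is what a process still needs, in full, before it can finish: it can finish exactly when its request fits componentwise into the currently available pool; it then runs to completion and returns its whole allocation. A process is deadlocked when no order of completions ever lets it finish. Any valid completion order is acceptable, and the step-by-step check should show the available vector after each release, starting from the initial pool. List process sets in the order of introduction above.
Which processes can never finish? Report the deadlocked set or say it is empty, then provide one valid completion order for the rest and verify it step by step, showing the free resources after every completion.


Deadlocked: P8, P4, P3, P9 and P2.
Key observation: after P7, P1 the pool peaks at (3, 5, 2), and each blocked process is short somewhere: P8 on type-A units, type-B units; P4 on type-A units; P3 on type-A units; P9 on type-B units; P2 on type-C units.
One completion order for the rest: P7, P1. Verifying each step:
  pool = (1, 2, 2)
  P7: need (1, 2, 1) fits (1, 2, 2); releases (2, 1, 0), pool now (3, 3, 2)
  P1: need (1, 3, 1) fits (3, 3, 2); releases (0, 2, 0), pool now (3, 5, 2)
The stuck group stays short no matter what:
  P8 cannot run: need (7, 5, 6) vs free (3, 5, 2) (insufficient type-A units and type-B units)
  P4 cannot run: need (4, 3, 2) vs free (3, 5, 2) (insufficient type-A units)
  P3 cannot run: need (5, 0, 1) vs free (3, 5, 2) (insufficient type-A units)
  P9 cannot run: need (2, 2, 4) vs free (3, 5, 2) (insufficient type-B units)
  P2 cannot run: need (0, 6, 2) vs free (3, 5, 2) (insufficient type-C units)


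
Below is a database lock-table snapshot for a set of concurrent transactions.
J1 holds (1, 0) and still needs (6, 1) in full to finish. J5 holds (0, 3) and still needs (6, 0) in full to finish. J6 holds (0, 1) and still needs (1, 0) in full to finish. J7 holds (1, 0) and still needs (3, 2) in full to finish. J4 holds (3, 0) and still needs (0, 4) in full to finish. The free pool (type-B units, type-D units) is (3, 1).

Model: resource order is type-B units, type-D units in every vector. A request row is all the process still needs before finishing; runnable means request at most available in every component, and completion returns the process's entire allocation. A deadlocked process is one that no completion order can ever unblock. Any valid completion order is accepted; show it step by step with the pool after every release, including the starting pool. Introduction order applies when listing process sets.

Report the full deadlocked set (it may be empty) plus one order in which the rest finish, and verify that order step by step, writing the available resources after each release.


The deadlocked set is J1, J5 and J4.
Key observation: after J6, J7 the pool peaks at (4, 2), and each blocked process is short somewhere: J1 on type-B units; J5 on type-B units; J4 on type-D units.
One completion order for the rest: J6, J7. Verifying each step:
  pool = (3, 1)
  J6: need (1, 0) fits (3, 1); releases (0, 1), pool now (3, 2)
  J7: need (3, 2) fits (3, 2); releases (1, 0), pool now (4, 2)
The stuck group stays short no matter what:
  J1 still needs (6, 1) but only (4, 2) is free — short on type-B units
  J5 still needs (6, 0) but only (4, 2) is free — short on type-B units
  J4 still needs (0, 4) but only (4, 2) is free — short on type-D units


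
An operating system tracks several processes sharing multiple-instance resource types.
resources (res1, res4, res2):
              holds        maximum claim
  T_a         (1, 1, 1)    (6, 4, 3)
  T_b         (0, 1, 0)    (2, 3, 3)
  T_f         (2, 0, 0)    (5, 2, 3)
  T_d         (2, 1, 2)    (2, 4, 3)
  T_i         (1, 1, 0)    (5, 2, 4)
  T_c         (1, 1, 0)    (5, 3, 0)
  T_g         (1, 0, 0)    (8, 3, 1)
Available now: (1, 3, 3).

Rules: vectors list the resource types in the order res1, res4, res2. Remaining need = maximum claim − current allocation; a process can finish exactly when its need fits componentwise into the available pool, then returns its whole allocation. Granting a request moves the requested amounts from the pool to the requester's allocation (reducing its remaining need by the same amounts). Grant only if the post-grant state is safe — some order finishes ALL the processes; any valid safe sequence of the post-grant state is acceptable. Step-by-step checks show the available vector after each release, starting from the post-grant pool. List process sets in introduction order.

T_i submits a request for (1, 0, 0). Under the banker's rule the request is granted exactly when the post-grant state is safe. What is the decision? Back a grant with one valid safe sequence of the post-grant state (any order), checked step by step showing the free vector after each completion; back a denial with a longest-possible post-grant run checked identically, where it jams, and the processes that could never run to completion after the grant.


DENY. Granting would leave the state unsafe.
Key observation: the wall is res1: completing T_d, T_b brings the pool only to (2, 5, 5), and all the rest need more.
Pretend the grant happened; the run T_d, T_b goes as far as possible. Verifying each step:
  pool = (0, 3, 3)
  T_d: need (0, 3, 1) fits (0, 3, 3); releases (2, 1, 2), pool now (2, 4, 5)
  T_b: need (2, 2, 3) fits (2, 4, 5); releases (0, 1, 0), pool now (2, 5, 5)
  blocked: T_a wants (5, 3, 2), pool (2, 5, 5) — not enough res1
  blocked: T_f wants (3, 2, 3), pool (2, 5, 5) — not enough res1
  blocked: T_i wants (3, 1, 4), pool (2, 5, 5) — not enough res1
  blocked: T_c wants (4, 2, 0), pool (2, 5, 5) — not enough res1
  blocked: T_g wants (7, 3, 1), pool (2, 5, 5) — not enough res1
Had the request been granted, T_a, T_f, T_i, T_c and T_g could never finish.


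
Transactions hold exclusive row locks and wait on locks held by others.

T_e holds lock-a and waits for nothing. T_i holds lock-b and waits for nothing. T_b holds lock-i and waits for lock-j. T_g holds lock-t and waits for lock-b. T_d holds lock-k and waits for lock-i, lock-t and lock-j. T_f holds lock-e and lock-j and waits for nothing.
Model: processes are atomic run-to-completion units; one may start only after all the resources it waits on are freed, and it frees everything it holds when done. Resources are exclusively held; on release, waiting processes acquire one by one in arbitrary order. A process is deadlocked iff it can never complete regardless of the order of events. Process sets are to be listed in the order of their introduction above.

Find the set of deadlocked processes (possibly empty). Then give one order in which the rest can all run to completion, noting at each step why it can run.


No process is deadlocked.
Key observation: the wait graph is acyclic; completion cascades from the unblocked processes through everyone else.
One completion order for the rest: T_f, T_i, T_b, T_e, T_g, T_d.
Walking it through:
  T_f waits on nothing -> runs at once and releases lock-e and lock-j
  T_i waits on nothing -> runs at once and releases lock-b
  T_b waits on lock-j — all released -> runs and releases lock-i
  T_e waits on nothing -> runs at once and releases lock-a
  T_g waits on lock-b — all released -> runs and releases lock-t
  T_d waits on lock-i, lock-t and lock-j — all released -> runs and releases lock-k


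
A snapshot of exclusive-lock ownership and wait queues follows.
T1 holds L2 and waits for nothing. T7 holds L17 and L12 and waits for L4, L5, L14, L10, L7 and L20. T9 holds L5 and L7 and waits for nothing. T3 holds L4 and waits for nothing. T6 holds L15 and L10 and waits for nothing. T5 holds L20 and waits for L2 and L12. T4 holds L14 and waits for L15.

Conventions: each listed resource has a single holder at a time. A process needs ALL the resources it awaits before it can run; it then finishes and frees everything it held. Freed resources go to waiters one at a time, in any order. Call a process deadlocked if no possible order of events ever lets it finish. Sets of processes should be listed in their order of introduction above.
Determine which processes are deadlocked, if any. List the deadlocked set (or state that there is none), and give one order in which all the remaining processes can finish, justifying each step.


Deadlocked: T7 and T5.
Key observation: the wait chain closes on itself along T7 -> T5 -> T7; no other process is dragged down with it.
The rest can finish in the order T1, T9, T3, T6, T4.
Verifying each step:
  T1 waits on nothing -> runs at once and releases L2
  T9 waits on nothing -> runs at once and releases L5 and L7
  T3 waits on nothing -> runs at once and releases L4
  T6 waits on nothing -> runs at once and releases L15 and L10
  run T4 (all its waits — L15 — are resolved); releases L14


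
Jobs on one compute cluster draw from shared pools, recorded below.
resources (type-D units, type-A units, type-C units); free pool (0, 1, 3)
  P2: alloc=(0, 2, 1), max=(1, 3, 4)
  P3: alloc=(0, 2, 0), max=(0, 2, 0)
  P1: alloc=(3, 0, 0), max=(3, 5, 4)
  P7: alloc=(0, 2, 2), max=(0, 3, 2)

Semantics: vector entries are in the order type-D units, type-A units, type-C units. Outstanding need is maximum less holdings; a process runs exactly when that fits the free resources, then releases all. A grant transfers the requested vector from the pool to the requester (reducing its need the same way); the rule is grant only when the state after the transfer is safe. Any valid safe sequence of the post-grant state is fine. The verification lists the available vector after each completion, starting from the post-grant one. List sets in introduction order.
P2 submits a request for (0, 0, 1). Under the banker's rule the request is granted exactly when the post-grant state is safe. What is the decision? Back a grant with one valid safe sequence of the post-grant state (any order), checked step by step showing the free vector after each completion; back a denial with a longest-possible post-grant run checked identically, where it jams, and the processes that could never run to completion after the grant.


GRANT — the state after the grant stays safe, e.g. via P3, P7, P1, P2.
Key observation: with (0, 1, 2) left after the transfer, P3 can run at once — the state stays safe.
Check on the post-grant state, step by step:
  pool = (0, 1, 2)
  P3: need (0, 0, 0) fits (0, 1, 2); releases (0, 2, 0), pool now (0, 3, 2)
  P7: need (0, 1, 0) fits (0, 3, 2); releases (0, 2, 2), pool now (0, 5, 4)
  P1: need (0, 5, 4) fits (0, 5, 4); releases (3, 0, 0), pool now (3, 5, 4)
  P2: need (1, 1, 2) fits (3, 5, 4); releases (0, 2, 2), pool now (3, 7, 6)


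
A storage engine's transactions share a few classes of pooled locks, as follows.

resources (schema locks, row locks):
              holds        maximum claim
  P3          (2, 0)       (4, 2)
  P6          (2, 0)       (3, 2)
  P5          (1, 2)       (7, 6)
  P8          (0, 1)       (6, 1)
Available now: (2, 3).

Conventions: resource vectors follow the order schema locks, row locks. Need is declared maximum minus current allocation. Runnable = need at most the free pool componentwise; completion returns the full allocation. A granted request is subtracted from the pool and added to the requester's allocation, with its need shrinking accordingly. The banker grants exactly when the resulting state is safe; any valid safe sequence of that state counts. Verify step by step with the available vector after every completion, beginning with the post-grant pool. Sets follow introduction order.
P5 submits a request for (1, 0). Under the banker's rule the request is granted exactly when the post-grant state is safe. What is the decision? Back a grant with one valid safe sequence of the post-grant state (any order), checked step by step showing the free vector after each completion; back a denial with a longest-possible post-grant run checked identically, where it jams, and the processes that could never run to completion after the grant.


DENY: after the grant no complete ordering would exist.
Key observation: after P6, P3 the pool peaks at (5, 3), and each blocked process is short somewhere: P5 on row locks; P8 on schema locks.
After a pretend grant, a maximal execution: P6, P3 — then nothing else fits. Step-by-step check:
  pool = (1, 3)
  P6 needs (1, 2) <= (1, 3) -> finishes; pool += (2, 0) = (3, 3)
  P3 needs (2, 2) <= (3, 3) -> finishes; pool += (2, 0) = (5, 3)
  blocked: P5 wants (5, 4), pool (5, 3) — not enough row locks
  blocked: P8 wants (6, 0), pool (5, 3) — not enough schema locks
Had the request been granted, P5 and P8 could never finish.


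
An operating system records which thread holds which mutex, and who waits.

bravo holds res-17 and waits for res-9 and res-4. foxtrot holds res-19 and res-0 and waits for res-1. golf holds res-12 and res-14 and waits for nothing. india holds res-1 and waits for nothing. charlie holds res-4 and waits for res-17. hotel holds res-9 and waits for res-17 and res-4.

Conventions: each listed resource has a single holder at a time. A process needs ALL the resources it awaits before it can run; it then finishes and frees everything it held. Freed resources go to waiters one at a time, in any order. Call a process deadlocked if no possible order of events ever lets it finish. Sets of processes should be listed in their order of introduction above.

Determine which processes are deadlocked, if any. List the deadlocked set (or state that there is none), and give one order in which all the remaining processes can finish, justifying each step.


The deadlocked set is bravo, charlie and hotel.
Key observation: nobody on the ring bravo -> charlie -> bravo can start until another member finishes, which never happens; hotel is caught in further circular waits.
One completion order for the rest: india, golf, foxtrot.
Step-by-step check:
  india: no waits; runs immediately, freeing res-1
  golf: no waits; runs immediately, freeing res-12 and res-14
  run foxtrot (all its waits — res-1 — are resolved); releases res-19 and res-0


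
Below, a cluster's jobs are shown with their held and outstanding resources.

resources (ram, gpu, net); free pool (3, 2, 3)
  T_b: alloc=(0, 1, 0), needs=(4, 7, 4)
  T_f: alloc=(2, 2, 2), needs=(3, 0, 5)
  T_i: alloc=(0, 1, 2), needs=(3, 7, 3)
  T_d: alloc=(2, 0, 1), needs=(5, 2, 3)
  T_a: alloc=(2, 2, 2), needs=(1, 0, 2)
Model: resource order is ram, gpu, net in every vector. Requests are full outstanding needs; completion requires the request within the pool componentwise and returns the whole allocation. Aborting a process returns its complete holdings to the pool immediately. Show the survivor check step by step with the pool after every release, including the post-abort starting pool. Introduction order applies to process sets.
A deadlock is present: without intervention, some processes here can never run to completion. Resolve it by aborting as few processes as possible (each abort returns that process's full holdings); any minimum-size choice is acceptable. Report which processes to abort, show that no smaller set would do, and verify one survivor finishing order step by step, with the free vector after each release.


Abort T_b.
Key observation: no ordering could ever have run T_i before the abort of T_b; with (0, 1, 0) back in the pool it fits at step 4.
No smaller set exists: with zero aborts the deadlock remains.
Survivors finish in the order: T_a, T_f, T_d, T_i. Check, step by step (pool after the aborts first):
  pool = (3, 3, 3)
  T_a needs (1, 0, 2) <= (3, 3, 3) -> finishes; pool += (2, 2, 2) = (5, 5, 5)
  T_f needs (3, 0, 5) <= (5, 5, 5) -> finishes; pool += (2, 2, 2) = (7, 7, 7)
  T_d needs (5, 2, 3) <= (7, 7, 7) -> finishes; pool += (2, 0, 1) = (9, 7, 8)
  T_i needs (3, 7, 3) <= (9, 7, 8) -> finishes; pool += (0, 1, 2) = (9, 8, 10)
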